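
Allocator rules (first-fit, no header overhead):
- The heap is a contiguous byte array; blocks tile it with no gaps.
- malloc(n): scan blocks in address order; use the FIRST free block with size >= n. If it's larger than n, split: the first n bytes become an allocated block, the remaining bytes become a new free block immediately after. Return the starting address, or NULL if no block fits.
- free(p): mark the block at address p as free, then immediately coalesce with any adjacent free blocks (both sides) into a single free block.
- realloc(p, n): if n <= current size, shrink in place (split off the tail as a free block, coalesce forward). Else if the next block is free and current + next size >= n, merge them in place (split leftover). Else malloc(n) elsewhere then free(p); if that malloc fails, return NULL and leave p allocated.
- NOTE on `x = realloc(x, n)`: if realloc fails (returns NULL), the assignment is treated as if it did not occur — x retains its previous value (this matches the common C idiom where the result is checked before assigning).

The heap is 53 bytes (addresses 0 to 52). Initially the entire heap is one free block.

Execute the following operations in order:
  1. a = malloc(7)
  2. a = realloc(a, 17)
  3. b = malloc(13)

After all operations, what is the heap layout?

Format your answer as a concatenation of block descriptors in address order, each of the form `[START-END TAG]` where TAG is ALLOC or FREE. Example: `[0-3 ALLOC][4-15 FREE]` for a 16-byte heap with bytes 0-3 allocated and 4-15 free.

Op 1: a = malloc(7) -> a = 0; heap: [0-6 ALLOC][7-52 FREE]
Op 2: a = realloc(a, 17) -> a = 0; heap: [0-16 ALLOC][17-52 FREE]
Op 3: b = malloc(13) -> b = 17; heap: [0-16 ALLOC][17-29 ALLOC][30-52 FREE]

Answer: [0-16 ALLOC][17-29 ALLOC][30-52 FREE]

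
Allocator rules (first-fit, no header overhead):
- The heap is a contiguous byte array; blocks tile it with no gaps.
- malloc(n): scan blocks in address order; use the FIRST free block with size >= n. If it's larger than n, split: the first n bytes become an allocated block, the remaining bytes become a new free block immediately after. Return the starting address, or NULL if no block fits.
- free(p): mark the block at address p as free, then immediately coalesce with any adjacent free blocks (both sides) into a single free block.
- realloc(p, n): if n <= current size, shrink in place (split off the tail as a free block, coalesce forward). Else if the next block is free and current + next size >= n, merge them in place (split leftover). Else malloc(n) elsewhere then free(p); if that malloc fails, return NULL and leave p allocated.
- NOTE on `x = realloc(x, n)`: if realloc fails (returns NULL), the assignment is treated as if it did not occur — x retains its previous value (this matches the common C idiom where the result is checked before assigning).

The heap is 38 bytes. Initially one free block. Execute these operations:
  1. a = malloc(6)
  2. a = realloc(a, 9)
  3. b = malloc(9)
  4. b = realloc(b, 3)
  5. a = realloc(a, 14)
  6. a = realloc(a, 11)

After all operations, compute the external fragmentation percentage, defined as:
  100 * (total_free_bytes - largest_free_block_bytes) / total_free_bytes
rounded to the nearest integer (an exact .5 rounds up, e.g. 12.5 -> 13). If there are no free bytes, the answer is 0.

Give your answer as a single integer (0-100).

Op 1: a = malloc(6) -> a = 0; heap: [0-5 ALLOC][6-37 FREE]
Op 2: a = realloc(a, 9) -> a = 0; heap: [0-8 ALLOC][9-37 FREE]
Op 3: b = malloc(9) -> b = 9; heap: [0-8 ALLOC][9-17 ALLOC][18-37 FREE]
Op 4: b = realloc(b, 3) -> b = 9; heap: [0-8 ALLOC][9-11 ALLOC][12-37 FREE]
Op 5: a = realloc(a, 14) -> a = 12; heap: [0-8 FREE][9-11 ALLOC][12-25 ALLOC][26-37 FREE]
Op 6: a = realloc(a, 11) -> a = 12; heap: [0-8 FREE][9-11 ALLOC][12-22 ALLOC][23-37 FREE]
Free blocks: [9 15] total_free=24 largest=15 -> 100*(24-15)/24 = 900/24 = 37.5 -> rounds to 38

Answer: 38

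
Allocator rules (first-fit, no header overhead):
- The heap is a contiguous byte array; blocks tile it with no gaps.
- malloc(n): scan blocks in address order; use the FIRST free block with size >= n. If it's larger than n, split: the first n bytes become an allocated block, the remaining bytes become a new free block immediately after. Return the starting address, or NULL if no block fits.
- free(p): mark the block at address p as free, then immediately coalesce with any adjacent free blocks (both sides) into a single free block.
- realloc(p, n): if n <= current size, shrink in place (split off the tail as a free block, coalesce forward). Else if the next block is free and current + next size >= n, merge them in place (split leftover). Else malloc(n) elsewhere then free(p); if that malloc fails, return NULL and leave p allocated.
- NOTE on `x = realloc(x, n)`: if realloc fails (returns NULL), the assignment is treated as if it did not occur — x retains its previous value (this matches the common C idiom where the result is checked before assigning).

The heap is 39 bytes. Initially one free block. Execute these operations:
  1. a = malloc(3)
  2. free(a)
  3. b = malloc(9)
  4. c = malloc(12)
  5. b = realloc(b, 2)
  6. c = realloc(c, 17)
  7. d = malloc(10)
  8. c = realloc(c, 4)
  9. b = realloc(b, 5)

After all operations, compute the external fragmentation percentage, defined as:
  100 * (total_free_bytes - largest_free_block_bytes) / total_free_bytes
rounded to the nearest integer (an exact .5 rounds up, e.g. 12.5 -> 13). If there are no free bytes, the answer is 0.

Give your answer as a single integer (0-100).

Answer: 35

Derivation:
Op 1: a = malloc(3) -> a = 0; heap: [0-2 ALLOC][3-38 FREE]
Op 2: free(a) -> (freed a); heap: [0-38 FREE]
Op 3: b = malloc(9) -> b = 0; heap: [0-8 ALLOC][9-38 FREE]
Op 4: c = malloc(12) -> c = 9; heap: [0-8 ALLOC][9-20 ALLOC][21-38 FREE]
Op 5: b = realloc(b, 2) -> b = 0; heap: [0-1 ALLOC][2-8 FREE][9-20 ALLOC][21-38 FREE]
Op 6: c = realloc(c, 17) -> c = 9; heap: [0-1 ALLOC][2-8 FREE][9-25 ALLOC][26-38 FREE]
Op 7: d = malloc(10) -> d = 26; heap: [0-1 ALLOC][2-8 FREE][9-25 ALLOC][26-35 ALLOC][36-38 FREE]
Op 8: c = realloc(c, 4) -> c = 9; heap: [0-1 ALLOC][2-8 FREE][9-12 ALLOC][13-25 FREE][26-35 ALLOC][36-38 FREE]
Op 9: b = realloc(b, 5) -> b = 0; heap: [0-4 ALLOC][5-8 FREE][9-12 ALLOC][13-25 FREE][26-35 ALLOC][36-38 FREE]
Free blocks: [4 13 3] total_free=20 largest=13 -> 100*(20-13)/20 = 700/20 = 35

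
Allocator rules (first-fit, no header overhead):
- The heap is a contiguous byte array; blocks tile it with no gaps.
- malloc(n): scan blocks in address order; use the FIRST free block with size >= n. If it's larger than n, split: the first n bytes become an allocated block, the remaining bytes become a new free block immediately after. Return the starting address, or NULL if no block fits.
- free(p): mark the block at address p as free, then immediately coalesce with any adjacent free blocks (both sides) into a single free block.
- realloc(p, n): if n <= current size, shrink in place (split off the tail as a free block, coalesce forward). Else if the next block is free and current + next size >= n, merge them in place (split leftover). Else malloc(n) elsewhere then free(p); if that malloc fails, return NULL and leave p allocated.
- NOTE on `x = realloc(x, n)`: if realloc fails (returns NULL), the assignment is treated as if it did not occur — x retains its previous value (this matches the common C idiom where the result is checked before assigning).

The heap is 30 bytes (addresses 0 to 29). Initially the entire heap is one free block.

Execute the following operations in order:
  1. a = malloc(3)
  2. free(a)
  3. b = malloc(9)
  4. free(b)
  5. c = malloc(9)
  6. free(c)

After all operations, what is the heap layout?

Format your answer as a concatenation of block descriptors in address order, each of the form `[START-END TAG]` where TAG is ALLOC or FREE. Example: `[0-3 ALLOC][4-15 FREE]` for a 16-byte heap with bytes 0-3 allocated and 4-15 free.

Op 1: a = malloc(3) -> a = 0; heap: [0-2 ALLOC][3-29 FREE]
Op 2: free(a) -> (freed a); heap: [0-29 FREE]
Op 3: b = malloc(9) -> b = 0; heap: [0-8 ALLOC][9-29 FREE]
Op 4: free(b) -> (freed b); heap: [0-29 FREE]
Op 5: c = malloc(9) -> c = 0; heap: [0-8 ALLOC][9-29 FREE]
Op 6: free(c) -> (freed c); heap: [0-29 FREE]

Answer: [0-29 FREE]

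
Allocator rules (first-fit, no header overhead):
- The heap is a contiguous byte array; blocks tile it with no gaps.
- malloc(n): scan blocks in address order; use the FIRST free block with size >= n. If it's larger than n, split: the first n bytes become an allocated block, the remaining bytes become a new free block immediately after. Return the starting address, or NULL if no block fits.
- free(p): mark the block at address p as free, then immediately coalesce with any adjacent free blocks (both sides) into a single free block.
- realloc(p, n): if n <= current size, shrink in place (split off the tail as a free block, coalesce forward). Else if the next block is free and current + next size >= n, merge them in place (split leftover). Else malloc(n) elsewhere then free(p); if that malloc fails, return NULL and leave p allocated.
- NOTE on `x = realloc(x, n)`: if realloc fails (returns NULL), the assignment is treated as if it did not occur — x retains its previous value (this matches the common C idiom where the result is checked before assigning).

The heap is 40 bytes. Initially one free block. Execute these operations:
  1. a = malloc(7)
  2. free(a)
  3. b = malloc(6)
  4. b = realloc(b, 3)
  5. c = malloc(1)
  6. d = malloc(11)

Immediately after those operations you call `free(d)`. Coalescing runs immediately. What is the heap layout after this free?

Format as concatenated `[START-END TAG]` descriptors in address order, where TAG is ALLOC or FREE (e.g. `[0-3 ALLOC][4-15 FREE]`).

Answer: [0-2 ALLOC][3-3 ALLOC][4-39 FREE]

Derivation:
Op 1: a = malloc(7) -> a = 0; heap: [0-6 ALLOC][7-39 FREE]
Op 2: free(a) -> (freed a); heap: [0-39 FREE]
Op 3: b = malloc(6) -> b = 0; heap: [0-5 ALLOC][6-39 FREE]
Op 4: b = realloc(b, 3) -> b = 0; heap: [0-2 ALLOC][3-39 FREE]
Op 5: c = malloc(1) -> c = 3; heap: [0-2 ALLOC][3-3 ALLOC][4-39 FREE]
Op 6: d = malloc(11) -> d = 4; heap: [0-2 ALLOC][3-3 ALLOC][4-14 ALLOC][15-39 FREE]
free(d): d = 4 -> block [4-14 ALLOC]; mark free, coalesce with adjacent free neighbors -> [0-2 ALLOC][3-3 ALLOC][4-39 FREE]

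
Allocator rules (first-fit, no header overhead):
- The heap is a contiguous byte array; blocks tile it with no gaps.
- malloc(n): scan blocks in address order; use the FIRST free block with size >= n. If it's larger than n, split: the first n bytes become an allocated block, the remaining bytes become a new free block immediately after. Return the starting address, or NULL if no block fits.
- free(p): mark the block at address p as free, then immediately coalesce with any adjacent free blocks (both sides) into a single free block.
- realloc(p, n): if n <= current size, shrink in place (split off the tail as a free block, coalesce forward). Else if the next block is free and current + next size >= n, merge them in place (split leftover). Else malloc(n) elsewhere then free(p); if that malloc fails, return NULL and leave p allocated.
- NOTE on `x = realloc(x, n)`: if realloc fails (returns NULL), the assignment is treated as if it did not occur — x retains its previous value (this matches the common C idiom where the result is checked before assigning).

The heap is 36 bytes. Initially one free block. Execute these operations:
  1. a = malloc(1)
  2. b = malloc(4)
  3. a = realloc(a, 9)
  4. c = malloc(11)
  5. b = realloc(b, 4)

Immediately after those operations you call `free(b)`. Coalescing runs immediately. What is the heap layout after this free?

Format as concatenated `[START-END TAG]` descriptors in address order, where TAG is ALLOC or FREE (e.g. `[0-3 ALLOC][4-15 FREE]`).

Op 1: a = malloc(1) -> a = 0; heap: [0-0 ALLOC][1-35 FREE]
Op 2: b = malloc(4) -> b = 1; heap: [0-0 ALLOC][1-4 ALLOC][5-35 FREE]
Op 3: a = realloc(a, 9) -> a = 5; heap: [0-0 FREE][1-4 ALLOC][5-13 ALLOC][14-35 FREE]
Op 4: c = malloc(11) -> c = 14; heap: [0-0 FREE][1-4 ALLOC][5-13 ALLOC][14-24 ALLOC][25-35 FREE]
Op 5: b = realloc(b, 4) -> b = 1; heap: [0-0 FREE][1-4 ALLOC][5-13 ALLOC][14-24 ALLOC][25-35 FREE]
free(b): b = 1 -> block [1-4 ALLOC]; mark free, coalesce with adjacent free neighbors -> [0-4 FREE][5-13 ALLOC][14-24 ALLOC][25-35 FREE]

Answer: [0-4 FREE][5-13 ALLOC][14-24 ALLOC][25-35 FREE]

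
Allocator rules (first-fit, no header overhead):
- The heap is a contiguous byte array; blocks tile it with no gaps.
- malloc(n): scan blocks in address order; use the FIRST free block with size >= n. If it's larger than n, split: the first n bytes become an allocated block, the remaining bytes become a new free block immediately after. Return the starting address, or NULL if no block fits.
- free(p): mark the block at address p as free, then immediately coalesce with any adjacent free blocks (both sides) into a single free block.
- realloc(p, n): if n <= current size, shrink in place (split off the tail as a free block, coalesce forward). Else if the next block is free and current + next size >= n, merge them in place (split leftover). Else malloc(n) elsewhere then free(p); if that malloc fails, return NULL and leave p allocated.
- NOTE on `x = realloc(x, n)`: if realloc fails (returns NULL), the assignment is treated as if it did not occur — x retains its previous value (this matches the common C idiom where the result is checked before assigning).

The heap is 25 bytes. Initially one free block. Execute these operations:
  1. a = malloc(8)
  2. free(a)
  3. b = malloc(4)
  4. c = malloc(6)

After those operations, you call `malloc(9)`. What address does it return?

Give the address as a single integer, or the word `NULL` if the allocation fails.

Answer: 10

Derivation:
Op 1: a = malloc(8) -> a = 0; heap: [0-7 ALLOC][8-24 FREE]
Op 2: free(a) -> (freed a); heap: [0-24 FREE]
Op 3: b = malloc(4) -> b = 0; heap: [0-3 ALLOC][4-24 FREE]
Op 4: c = malloc(6) -> c = 4; heap: [0-3 ALLOC][4-9 ALLOC][10-24 FREE]
malloc(9): first-fit scan over [0-3 ALLOC][4-9 ALLOC][10-24 FREE] -> 10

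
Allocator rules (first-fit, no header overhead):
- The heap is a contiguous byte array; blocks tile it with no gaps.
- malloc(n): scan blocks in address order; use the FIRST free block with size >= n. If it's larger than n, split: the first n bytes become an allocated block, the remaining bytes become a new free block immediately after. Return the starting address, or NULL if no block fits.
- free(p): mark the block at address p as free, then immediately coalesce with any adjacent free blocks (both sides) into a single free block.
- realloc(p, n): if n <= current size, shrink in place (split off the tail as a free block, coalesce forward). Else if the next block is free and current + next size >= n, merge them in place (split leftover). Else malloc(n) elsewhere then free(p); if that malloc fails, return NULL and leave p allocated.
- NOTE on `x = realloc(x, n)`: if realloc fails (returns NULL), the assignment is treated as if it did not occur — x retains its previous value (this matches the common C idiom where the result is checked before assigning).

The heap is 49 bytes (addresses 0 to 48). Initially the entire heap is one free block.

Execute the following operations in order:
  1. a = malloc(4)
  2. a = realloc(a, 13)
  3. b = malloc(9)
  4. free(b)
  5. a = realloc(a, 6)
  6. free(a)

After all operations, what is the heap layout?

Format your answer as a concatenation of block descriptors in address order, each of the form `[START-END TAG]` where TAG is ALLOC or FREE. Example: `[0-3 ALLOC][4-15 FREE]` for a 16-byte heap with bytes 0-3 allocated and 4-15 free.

Answer: [0-48 FREE]

Derivation:
Op 1: a = malloc(4) -> a = 0; heap: [0-3 ALLOC][4-48 FREE]
Op 2: a = realloc(a, 13) -> a = 0; heap: [0-12 ALLOC][13-48 FREE]
Op 3: b = malloc(9) -> b = 13; heap: [0-12 ALLOC][13-21 ALLOC][22-48 FREE]
Op 4: free(b) -> (freed b); heap: [0-12 ALLOC][13-48 FREE]
Op 5: a = realloc(a, 6) -> a = 0; heap: [0-5 ALLOC][6-48 FREE]
Op 6: free(a) -> (freed a); heap: [0-48 FREE]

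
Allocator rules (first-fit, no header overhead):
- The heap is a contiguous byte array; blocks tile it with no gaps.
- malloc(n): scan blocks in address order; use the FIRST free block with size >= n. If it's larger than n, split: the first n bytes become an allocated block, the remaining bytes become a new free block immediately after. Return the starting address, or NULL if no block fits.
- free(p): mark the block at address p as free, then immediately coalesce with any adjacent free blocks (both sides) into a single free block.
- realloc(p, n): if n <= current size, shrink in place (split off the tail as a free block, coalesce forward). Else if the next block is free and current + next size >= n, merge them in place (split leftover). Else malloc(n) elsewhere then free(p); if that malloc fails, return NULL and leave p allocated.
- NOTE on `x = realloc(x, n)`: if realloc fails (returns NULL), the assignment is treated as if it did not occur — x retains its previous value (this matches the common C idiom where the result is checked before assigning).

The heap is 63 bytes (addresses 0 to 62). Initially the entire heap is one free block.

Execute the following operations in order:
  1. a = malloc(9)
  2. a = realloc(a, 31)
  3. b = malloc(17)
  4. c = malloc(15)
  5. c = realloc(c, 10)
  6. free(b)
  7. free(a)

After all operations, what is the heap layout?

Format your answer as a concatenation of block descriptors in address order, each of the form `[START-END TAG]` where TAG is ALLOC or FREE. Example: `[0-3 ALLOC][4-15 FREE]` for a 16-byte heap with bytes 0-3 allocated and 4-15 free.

Answer: [0-47 FREE][48-57 ALLOC][58-62 FREE]

Derivation:
Op 1: a = malloc(9) -> a = 0; heap: [0-8 ALLOC][9-62 FREE]
Op 2: a = realloc(a, 31) -> a = 0; heap: [0-30 ALLOC][31-62 FREE]
Op 3: b = malloc(17) -> b = 31; heap: [0-30 ALLOC][31-47 ALLOC][48-62 FREE]
Op 4: c = malloc(15) -> c = 48; heap: [0-30 ALLOC][31-47 ALLOC][48-62 ALLOC]
Op 5: c = realloc(c, 10) -> c = 48; heap: [0-30 ALLOC][31-47 ALLOC][48-57 ALLOC][58-62 FREE]
Op 6: free(b) -> (freed b); heap: [0-30 ALLOC][31-47 FREE][48-57 ALLOC][58-62 FREE]
Op 7: free(a) -> (freed a); heap: [0-47 FREE][48-57 ALLOC][58-62 FREE]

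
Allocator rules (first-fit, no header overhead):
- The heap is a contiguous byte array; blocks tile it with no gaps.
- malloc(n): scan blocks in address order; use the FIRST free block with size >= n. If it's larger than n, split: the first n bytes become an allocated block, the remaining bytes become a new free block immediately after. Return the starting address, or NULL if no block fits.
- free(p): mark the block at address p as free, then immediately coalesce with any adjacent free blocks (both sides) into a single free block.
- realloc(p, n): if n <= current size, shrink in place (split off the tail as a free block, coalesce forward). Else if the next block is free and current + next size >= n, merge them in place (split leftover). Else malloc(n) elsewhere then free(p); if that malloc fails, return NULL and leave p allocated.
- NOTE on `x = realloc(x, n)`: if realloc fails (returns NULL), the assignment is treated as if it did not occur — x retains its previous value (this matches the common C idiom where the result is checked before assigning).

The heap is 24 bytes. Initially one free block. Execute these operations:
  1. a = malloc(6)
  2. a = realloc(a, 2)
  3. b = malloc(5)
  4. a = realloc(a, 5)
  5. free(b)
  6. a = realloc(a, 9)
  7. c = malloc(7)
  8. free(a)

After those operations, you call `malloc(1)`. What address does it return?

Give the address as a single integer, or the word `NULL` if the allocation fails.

Op 1: a = malloc(6) -> a = 0; heap: [0-5 ALLOC][6-23 FREE]
Op 2: a = realloc(a, 2) -> a = 0; heap: [0-1 ALLOC][2-23 FREE]
Op 3: b = malloc(5) -> b = 2; heap: [0-1 ALLOC][2-6 ALLOC][7-23 FREE]
Op 4: a = realloc(a, 5) -> a = 7; heap: [0-1 FREE][2-6 ALLOC][7-11 ALLOC][12-23 FREE]
Op 5: free(b) -> (freed b); heap: [0-6 FREE][7-11 ALLOC][12-23 FREE]
Op 6: a = realloc(a, 9) -> a = 7; heap: [0-6 FREE][7-15 ALLOC][16-23 FREE]
Op 7: c = malloc(7) -> c = 0; heap: [0-6 ALLOC][7-15 ALLOC][16-23 FREE]
Op 8: free(a) -> (freed a); heap: [0-6 ALLOC][7-23 FREE]
malloc(1): first-fit scan over [0-6 ALLOC][7-23 FREE] -> 7

Answer: 7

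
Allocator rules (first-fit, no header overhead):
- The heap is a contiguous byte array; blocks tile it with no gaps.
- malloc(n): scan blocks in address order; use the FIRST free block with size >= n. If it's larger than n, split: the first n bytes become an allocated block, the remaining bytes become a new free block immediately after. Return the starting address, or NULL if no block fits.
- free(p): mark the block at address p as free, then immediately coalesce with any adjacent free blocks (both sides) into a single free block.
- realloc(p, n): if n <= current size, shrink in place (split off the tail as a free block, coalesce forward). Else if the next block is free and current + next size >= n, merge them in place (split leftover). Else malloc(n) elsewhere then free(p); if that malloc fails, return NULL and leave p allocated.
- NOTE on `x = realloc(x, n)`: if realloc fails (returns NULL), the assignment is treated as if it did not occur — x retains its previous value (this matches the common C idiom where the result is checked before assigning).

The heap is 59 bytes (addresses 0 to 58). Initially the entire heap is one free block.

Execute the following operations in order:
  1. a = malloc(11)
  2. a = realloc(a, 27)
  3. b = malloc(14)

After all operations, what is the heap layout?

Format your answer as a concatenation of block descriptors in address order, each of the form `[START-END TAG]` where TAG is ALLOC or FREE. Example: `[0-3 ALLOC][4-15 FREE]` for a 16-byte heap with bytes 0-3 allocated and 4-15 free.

Op 1: a = malloc(11) -> a = 0; heap: [0-10 ALLOC][11-58 FREE]
Op 2: a = realloc(a, 27) -> a = 0; heap: [0-26 ALLOC][27-58 FREE]
Op 3: b = malloc(14) -> b = 27; heap: [0-26 ALLOC][27-40 ALLOC][41-58 FREE]

Answer: [0-26 ALLOC][27-40 ALLOC][41-58 FREE]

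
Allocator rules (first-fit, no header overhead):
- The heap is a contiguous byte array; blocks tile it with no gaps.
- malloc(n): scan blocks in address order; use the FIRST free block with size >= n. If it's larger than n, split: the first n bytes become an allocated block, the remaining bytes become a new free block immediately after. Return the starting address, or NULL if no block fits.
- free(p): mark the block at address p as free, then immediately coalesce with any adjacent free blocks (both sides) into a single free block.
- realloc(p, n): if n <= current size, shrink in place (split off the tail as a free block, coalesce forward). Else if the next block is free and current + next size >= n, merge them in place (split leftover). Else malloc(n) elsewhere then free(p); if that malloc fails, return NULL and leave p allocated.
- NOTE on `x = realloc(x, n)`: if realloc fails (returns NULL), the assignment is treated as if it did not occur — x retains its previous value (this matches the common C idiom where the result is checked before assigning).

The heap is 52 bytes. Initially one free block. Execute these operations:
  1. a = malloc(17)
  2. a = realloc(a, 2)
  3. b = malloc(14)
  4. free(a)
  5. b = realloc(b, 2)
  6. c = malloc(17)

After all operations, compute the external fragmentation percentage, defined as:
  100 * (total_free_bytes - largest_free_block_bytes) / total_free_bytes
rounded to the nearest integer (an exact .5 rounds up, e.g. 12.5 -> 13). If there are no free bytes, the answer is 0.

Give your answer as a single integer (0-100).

Answer: 6

Derivation:
Op 1: a = malloc(17) -> a = 0; heap: [0-16 ALLOC][17-51 FREE]
Op 2: a = realloc(a, 2) -> a = 0; heap: [0-1 ALLOC][2-51 FREE]
Op 3: b = malloc(14) -> b = 2; heap: [0-1 ALLOC][2-15 ALLOC][16-51 FREE]
Op 4: free(a) -> (freed a); heap: [0-1 FREE][2-15 ALLOC][16-51 FREE]
Op 5: b = realloc(b, 2) -> b = 2; heap: [0-1 FREE][2-3 ALLOC][4-51 FREE]
Op 6: c = malloc(17) -> c = 4; heap: [0-1 FREE][2-3 ALLOC][4-20 ALLOC][21-51 FREE]
Free blocks: [2 31] total_free=33 largest=31 -> 100*(33-31)/33 = 200/33 ≈ 6.061 -> rounds to 6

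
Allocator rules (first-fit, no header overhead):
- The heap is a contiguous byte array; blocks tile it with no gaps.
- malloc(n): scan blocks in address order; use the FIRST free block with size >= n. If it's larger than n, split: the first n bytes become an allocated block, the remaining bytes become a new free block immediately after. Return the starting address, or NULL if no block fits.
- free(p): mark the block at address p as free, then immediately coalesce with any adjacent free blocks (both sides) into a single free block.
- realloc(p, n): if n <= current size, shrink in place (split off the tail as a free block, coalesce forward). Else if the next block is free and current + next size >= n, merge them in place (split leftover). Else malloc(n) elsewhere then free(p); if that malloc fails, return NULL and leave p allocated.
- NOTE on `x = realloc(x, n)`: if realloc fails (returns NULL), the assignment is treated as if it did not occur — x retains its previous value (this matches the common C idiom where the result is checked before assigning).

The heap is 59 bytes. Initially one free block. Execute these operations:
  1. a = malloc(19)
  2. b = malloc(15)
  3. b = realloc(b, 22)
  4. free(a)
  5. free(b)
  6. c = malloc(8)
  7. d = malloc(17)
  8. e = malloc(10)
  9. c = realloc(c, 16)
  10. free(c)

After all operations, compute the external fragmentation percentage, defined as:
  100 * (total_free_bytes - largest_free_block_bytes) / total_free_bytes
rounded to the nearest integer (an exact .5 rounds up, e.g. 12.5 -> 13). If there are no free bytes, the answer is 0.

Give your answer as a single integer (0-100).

Op 1: a = malloc(19) -> a = 0; heap: [0-18 ALLOC][19-58 FREE]
Op 2: b = malloc(15) -> b = 19; heap: [0-18 ALLOC][19-33 ALLOC][34-58 FREE]
Op 3: b = realloc(b, 22) -> b = 19; heap: [0-18 ALLOC][19-40 ALLOC][41-58 FREE]
Op 4: free(a) -> (freed a); heap: [0-18 FREE][19-40 ALLOC][41-58 FREE]
Op 5: free(b) -> (freed b); heap: [0-58 FREE]
Op 6: c = malloc(8) -> c = 0; heap: [0-7 ALLOC][8-58 FREE]
Op 7: d = malloc(17) -> d = 8; heap: [0-7 ALLOC][8-24 ALLOC][25-58 FREE]
Op 8: e = malloc(10) -> e = 25; heap: [0-7 ALLOC][8-24 ALLOC][25-34 ALLOC][35-58 FREE]
Op 9: c = realloc(c, 16) -> c = 35; heap: [0-7 FREE][8-24 ALLOC][25-34 ALLOC][35-50 ALLOC][51-58 FREE]
Op 10: free(c) -> (freed c); heap: [0-7 FREE][8-24 ALLOC][25-34 ALLOC][35-58 FREE]
Free blocks: [8 24] total_free=32 largest=24 -> 100*(32-24)/32 = 800/32 = 25

Answer: 25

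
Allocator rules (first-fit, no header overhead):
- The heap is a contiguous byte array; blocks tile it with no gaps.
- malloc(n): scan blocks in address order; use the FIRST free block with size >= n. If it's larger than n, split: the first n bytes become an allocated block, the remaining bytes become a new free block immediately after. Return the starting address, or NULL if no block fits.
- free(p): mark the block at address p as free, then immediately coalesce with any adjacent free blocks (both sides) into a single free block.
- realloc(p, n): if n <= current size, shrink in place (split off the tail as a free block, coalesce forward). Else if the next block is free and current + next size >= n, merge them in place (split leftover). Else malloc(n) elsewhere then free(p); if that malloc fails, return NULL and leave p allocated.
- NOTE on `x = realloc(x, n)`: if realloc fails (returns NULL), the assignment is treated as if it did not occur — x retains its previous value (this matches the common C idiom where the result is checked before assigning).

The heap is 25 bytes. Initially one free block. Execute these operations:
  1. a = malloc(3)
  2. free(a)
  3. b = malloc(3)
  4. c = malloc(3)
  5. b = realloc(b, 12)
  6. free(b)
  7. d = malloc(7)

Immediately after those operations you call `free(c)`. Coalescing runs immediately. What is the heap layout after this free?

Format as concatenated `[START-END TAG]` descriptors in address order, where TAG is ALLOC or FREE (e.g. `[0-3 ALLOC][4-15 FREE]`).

Op 1: a = malloc(3) -> a = 0; heap: [0-2 ALLOC][3-24 FREE]
Op 2: free(a) -> (freed a); heap: [0-24 FREE]
Op 3: b = malloc(3) -> b = 0; heap: [0-2 ALLOC][3-24 FREE]
Op 4: c = malloc(3) -> c = 3; heap: [0-2 ALLOC][3-5 ALLOC][6-24 FREE]
Op 5: b = realloc(b, 12) -> b = 6; heap: [0-2 FREE][3-5 ALLOC][6-17 ALLOC][18-24 FREE]
Op 6: free(b) -> (freed b); heap: [0-2 FREE][3-5 ALLOC][6-24 FREE]
Op 7: d = malloc(7) -> d = 6; heap: [0-2 FREE][3-5 ALLOC][6-12 ALLOC][13-24 FREE]
free(c): c = 3 -> block [3-5 ALLOC]; mark free, coalesce with adjacent free neighbors -> [0-5 FREE][6-12 ALLOC][13-24 FREE]

Answer: [0-5 FREE][6-12 ALLOC][13-24 FREE]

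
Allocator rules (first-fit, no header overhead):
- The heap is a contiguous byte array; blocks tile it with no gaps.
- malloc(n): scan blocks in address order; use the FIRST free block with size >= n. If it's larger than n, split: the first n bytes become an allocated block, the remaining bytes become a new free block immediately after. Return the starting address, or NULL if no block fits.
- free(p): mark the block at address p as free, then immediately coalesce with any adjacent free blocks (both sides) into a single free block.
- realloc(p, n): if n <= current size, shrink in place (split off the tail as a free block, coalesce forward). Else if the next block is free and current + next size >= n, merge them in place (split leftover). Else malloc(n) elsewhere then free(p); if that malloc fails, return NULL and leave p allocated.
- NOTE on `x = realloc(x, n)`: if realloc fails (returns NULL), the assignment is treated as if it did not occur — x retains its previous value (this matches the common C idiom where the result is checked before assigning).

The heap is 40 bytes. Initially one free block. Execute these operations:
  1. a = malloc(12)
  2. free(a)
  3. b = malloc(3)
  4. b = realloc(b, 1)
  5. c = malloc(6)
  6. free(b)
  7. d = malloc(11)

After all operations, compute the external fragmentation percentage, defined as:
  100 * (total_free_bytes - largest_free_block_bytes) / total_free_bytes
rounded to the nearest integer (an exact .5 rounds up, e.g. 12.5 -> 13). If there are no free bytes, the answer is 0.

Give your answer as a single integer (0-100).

Answer: 4

Derivation:
Op 1: a = malloc(12) -> a = 0; heap: [0-11 ALLOC][12-39 FREE]
Op 2: free(a) -> (freed a); heap: [0-39 FREE]
Op 3: b = malloc(3) -> b = 0; heap: [0-2 ALLOC][3-39 FREE]
Op 4: b = realloc(b, 1) -> b = 0; heap: [0-0 ALLOC][1-39 FREE]
Op 5: c = malloc(6) -> c = 1; heap: [0-0 ALLOC][1-6 ALLOC][7-39 FREE]
Op 6: free(b) -> (freed b); heap: [0-0 FREE][1-6 ALLOC][7-39 FREE]
Op 7: d = malloc(11) -> d = 7; heap: [0-0 FREE][1-6 ALLOC][7-17 ALLOC][18-39 FREE]
Free blocks: [1 22] total_free=23 largest=22 -> 100*(23-22)/23 = 100/23 ≈ 4.348 -> rounds to 4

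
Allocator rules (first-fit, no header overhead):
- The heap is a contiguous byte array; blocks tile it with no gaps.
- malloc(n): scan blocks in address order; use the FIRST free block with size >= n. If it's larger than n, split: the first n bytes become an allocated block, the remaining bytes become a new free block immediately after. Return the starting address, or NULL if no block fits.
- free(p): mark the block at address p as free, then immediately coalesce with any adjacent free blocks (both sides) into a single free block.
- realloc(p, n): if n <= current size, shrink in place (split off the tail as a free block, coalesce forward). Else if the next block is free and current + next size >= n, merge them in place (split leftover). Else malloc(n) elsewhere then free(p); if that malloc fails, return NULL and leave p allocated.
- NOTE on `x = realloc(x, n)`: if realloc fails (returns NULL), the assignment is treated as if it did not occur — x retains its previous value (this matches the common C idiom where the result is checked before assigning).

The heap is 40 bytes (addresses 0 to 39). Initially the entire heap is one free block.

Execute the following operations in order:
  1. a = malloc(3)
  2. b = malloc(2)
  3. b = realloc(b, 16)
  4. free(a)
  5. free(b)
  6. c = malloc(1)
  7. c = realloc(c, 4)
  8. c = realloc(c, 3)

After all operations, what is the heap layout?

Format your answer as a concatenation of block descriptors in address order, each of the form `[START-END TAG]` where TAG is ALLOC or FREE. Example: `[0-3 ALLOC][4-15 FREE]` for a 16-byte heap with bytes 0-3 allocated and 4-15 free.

Op 1: a = malloc(3) -> a = 0; heap: [0-2 ALLOC][3-39 FREE]
Op 2: b = malloc(2) -> b = 3; heap: [0-2 ALLOC][3-4 ALLOC][5-39 FREE]
Op 3: b = realloc(b, 16) -> b = 3; heap: [0-2 ALLOC][3-18 ALLOC][19-39 FREE]
Op 4: free(a) -> (freed a); heap: [0-2 FREE][3-18 ALLOC][19-39 FREE]
Op 5: free(b) -> (freed b); heap: [0-39 FREE]
Op 6: c = malloc(1) -> c = 0; heap: [0-0 ALLOC][1-39 FREE]
Op 7: c = realloc(c, 4) -> c = 0; heap: [0-3 ALLOC][4-39 FREE]
Op 8: c = realloc(c, 3) -> c = 0; heap: [0-2 ALLOC][3-39 FREE]

Answer: [0-2 ALLOC][3-39 FREE]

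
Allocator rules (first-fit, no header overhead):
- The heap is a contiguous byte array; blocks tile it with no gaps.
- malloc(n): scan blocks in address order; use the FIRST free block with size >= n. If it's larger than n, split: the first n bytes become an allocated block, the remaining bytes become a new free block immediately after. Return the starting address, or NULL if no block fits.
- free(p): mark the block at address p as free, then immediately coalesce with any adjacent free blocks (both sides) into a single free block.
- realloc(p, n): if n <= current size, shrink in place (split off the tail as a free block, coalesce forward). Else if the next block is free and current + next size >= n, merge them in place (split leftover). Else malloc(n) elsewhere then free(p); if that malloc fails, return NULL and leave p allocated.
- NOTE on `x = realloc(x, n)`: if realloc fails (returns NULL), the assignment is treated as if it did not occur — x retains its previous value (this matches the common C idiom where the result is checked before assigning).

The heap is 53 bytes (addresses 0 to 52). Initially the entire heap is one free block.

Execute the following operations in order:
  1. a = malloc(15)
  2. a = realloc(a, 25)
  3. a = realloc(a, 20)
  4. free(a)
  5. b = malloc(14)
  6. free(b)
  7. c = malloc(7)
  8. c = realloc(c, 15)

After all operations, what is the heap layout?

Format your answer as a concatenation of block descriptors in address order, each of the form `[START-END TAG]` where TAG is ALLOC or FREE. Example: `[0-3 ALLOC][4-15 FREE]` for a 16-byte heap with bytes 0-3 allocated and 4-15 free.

Op 1: a = malloc(15) -> a = 0; heap: [0-14 ALLOC][15-52 FREE]
Op 2: a = realloc(a, 25) -> a = 0; heap: [0-24 ALLOC][25-52 FREE]
Op 3: a = realloc(a, 20) -> a = 0; heap: [0-19 ALLOC][20-52 FREE]
Op 4: free(a) -> (freed a); heap: [0-52 FREE]
Op 5: b = malloc(14) -> b = 0; heap: [0-13 ALLOC][14-52 FREE]
Op 6: free(b) -> (freed b); heap: [0-52 FREE]
Op 7: c = malloc(7) -> c = 0; heap: [0-6 ALLOC][7-52 FREE]
Op 8: c = realloc(c, 15) -> c = 0; heap: [0-14 ALLOC][15-52 FREE]

Answer: [0-14 ALLOC][15-52 FREE]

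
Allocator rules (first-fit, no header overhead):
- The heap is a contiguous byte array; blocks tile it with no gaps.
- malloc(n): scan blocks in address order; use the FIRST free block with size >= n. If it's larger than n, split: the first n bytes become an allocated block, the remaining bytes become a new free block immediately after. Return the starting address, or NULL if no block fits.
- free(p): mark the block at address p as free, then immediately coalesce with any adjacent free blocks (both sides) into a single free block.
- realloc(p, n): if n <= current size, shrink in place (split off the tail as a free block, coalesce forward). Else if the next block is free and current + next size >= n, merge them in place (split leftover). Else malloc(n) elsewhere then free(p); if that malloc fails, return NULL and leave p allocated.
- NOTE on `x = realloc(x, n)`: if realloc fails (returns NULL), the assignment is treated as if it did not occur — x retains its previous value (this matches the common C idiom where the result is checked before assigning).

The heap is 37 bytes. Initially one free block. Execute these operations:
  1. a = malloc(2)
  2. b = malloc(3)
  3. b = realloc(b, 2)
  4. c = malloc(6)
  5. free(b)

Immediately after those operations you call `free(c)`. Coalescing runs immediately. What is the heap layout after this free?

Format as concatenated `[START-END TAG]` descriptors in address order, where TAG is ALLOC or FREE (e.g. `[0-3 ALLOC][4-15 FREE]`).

Op 1: a = malloc(2) -> a = 0; heap: [0-1 ALLOC][2-36 FREE]
Op 2: b = malloc(3) -> b = 2; heap: [0-1 ALLOC][2-4 ALLOC][5-36 FREE]
Op 3: b = realloc(b, 2) -> b = 2; heap: [0-1 ALLOC][2-3 ALLOC][4-36 FREE]
Op 4: c = malloc(6) -> c = 4; heap: [0-1 ALLOC][2-3 ALLOC][4-9 ALLOC][10-36 FREE]
Op 5: free(b) -> (freed b); heap: [0-1 ALLOC][2-3 FREE][4-9 ALLOC][10-36 FREE]
free(c): c = 4 -> block [4-9 ALLOC]; mark free, coalesce with adjacent free neighbors -> [0-1 ALLOC][2-36 FREE]

Answer: [0-1 ALLOC][2-36 FREE]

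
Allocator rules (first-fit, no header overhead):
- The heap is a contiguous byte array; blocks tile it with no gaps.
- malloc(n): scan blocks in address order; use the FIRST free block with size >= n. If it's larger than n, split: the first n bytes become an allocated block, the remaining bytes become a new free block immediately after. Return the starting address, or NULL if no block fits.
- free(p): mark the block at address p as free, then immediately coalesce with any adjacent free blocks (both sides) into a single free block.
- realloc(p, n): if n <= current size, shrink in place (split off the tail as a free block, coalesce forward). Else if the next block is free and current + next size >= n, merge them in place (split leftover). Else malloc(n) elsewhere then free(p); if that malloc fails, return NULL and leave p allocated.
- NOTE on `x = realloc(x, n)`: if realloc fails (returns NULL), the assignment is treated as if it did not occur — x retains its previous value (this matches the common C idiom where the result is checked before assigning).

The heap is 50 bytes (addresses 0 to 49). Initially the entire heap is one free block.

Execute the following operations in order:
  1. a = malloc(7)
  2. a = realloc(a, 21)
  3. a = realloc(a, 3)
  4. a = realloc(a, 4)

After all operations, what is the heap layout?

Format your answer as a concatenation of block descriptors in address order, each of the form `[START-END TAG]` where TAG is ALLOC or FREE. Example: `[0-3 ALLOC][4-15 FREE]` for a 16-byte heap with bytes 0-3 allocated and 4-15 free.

Answer: [0-3 ALLOC][4-49 FREE]

Derivation:
Op 1: a = malloc(7) -> a = 0; heap: [0-6 ALLOC][7-49 FREE]
Op 2: a = realloc(a, 21) -> a = 0; heap: [0-20 ALLOC][21-49 FREE]
Op 3: a = realloc(a, 3) -> a = 0; heap: [0-2 ALLOC][3-49 FREE]
Op 4: a = realloc(a, 4) -> a = 0; heap: [0-3 ALLOC][4-49 FREE]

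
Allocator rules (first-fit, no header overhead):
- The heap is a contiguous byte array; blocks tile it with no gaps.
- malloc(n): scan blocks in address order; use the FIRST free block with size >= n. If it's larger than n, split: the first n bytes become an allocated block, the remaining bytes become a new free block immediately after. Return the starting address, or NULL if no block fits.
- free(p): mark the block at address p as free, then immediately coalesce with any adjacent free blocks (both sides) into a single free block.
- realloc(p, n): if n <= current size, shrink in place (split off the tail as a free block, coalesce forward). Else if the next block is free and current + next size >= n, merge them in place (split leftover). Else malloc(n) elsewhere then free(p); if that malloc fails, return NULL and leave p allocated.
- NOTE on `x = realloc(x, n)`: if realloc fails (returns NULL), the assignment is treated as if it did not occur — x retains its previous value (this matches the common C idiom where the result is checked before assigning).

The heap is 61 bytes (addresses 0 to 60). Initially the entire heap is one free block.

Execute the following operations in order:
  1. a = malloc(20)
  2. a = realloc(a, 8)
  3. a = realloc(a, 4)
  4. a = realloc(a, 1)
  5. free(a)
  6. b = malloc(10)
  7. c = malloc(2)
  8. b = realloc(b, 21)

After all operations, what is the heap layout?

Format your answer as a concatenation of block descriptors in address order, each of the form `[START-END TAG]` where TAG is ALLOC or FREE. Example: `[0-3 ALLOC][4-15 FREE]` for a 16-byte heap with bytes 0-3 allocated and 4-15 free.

Answer: [0-9 FREE][10-11 ALLOC][12-32 ALLOC][33-60 FREE]

Derivation:
Op 1: a = malloc(20) -> a = 0; heap: [0-19 ALLOC][20-60 FREE]
Op 2: a = realloc(a, 8) -> a = 0; heap: [0-7 ALLOC][8-60 FREE]
Op 3: a = realloc(a, 4) -> a = 0; heap: [0-3 ALLOC][4-60 FREE]
Op 4: a = realloc(a, 1) -> a = 0; heap: [0-0 ALLOC][1-60 FREE]
Op 5: free(a) -> (freed a); heap: [0-60 FREE]
Op 6: b = malloc(10) -> b = 0; heap: [0-9 ALLOC][10-60 FREE]
Op 7: c = malloc(2) -> c = 10; heap: [0-9 ALLOC][10-11 ALLOC][12-60 FREE]
Op 8: b = realloc(b, 21) -> b = 12; heap: [0-9 FREE][10-11 ALLOC][12-32 ALLOC][33-60 FREE]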